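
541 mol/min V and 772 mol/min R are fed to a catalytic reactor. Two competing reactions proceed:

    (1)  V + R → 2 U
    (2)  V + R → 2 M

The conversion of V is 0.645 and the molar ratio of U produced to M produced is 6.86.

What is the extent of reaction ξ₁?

ξ₁ = 305 mol/min

Conversion of V: V consumed = 0.645 × 541 = 348.9 mol/min = 1ξ₁ + 1ξ₂.
Selectivity: 2ξ₁ / (2ξ₂) = 6.86 → ξ₁ = 6.86 ξ₂.
Substitute: (1·6.86 + 1) ξ₂ = 348.9 → ξ₂ = 44.4 mol/min, ξ₁ = 304.5 mol/min.
Outlet amounts (n = n₀ + Σ ν·ξ):
  V: 541 − 1(304.5) − 1(44.4) = 192.1
  R: 772 − 1(304.5) − 1(44.4) = 423.1
  U: 0 + 2(304.5) = 609.1
  M: 0 + 2(44.4) = 88.79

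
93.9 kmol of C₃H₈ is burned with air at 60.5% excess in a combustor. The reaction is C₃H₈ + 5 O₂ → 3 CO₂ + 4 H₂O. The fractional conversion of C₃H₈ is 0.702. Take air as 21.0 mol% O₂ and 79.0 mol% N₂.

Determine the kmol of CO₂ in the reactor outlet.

Stoichiometric O₂ = 5 × 93.9 = 469.5 kmol; O₂ fed = 469.5 × 1.605 = 753.5 kmol.
N₂ fed = 753.5 × 79/21 = 2835 kmol.
Fuel reacted = 0.702 × 93.9 → ξ = 65.92 kmol.
Outlet (n = n₀ + ν ξ):
  C₃H₈: 93.9 − 1(65.92) = 27.98
  O₂: 753.5 − 5(65.92) = 424
  N₂: 2835 (inert)
  CO₂: 0 + 3(65.92) = 197.8
  H₂O: 0 + 4(65.92) = 263.7

198 kmol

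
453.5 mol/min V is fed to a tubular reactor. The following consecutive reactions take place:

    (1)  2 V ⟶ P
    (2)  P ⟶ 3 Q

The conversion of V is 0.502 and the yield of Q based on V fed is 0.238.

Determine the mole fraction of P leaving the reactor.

Conversion of V: V consumed = 2ξ₁ = 0.502 × 453.5 → ξ₁ = 113.8 mol/min.
Yield of Q: 3ξ₂ / 453.5 = 0.238 → ξ₂ = 35.98 mol/min.
Outlet amounts (n = n₀ + Σ ν·ξ):
  V: 453.5 − 2(113.8) = 225.8
  P: 0 + 1(113.8) − 1(35.98) = 77.85
  Q: 0 + 3(35.98) = 107.9
Total out = 411.6 mol/min; y_P = 77.85 / 411.6 = 0.1891.

0.189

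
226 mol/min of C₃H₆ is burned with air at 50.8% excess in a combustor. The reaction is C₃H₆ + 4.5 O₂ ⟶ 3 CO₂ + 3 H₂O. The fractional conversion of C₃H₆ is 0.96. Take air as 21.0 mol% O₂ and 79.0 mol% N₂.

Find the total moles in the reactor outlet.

7640 mol/min

Stoichiometric O₂ = 4.5 × 226 = 1017 mol/min; O₂ fed = 1017 × 1.508 = 1534 mol/min.
N₂ fed = 1534 × 79/21 = 5769 mol/min.
Fuel reacted = 0.96 × 226 → ξ = 217 mol/min.
Outlet (n = n₀ + ν ξ):
  C₃H₆: 226 − 1(217) = 9.04
  O₂: 1534 − 4.5(217) = 557.3
  N₂: 5769 (inert)
  CO₂: 0 + 3(217) = 650.9
  H₂O: 0 + 3(217) = 650.9
Total out = 9.04 + 557.3 + 5769 + 650.9 + 650.9 = 7638 mol/min.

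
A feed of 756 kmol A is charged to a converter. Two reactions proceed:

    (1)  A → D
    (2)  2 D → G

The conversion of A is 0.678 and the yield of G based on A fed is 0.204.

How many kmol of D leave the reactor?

204 kmol

Conversion of A: A consumed = 1ξ₁ = 0.678 × 756 → ξ₁ = 512.6 kmol.
Yield of G: 1ξ₂ / 756 = 0.204 → ξ₂ = 154.2 kmol.
Outlet amounts (n = n₀ + Σ ν·ξ):
  A: 756 − 1(512.6) = 243.4
  D: 0 + 1(512.6) − 2(154.2) = 204.1
  G: 0 + 1(154.2) = 154.2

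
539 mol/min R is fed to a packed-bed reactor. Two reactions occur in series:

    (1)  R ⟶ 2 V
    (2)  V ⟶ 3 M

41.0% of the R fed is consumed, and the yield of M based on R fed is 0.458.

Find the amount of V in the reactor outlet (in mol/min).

360 mol/min

Conversion of R: R consumed = 1ξ₁ = 0.41 × 539 → ξ₁ = 221 mol/min.
Yield of M: 3ξ₂ / 539 = 0.458 → ξ₂ = 82.29 mol/min.
Outlet amounts (n = n₀ + Σ ν·ξ):
  R: 539 − 1(221) = 318
  V: 0 + 2(221) − 1(82.29) = 359.7
  M: 0 + 3(82.29) = 246.9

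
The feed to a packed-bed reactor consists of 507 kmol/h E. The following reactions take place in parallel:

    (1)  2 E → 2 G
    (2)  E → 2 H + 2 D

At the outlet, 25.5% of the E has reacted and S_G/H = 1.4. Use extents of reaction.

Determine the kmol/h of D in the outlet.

Conversion of E: E consumed = 0.255 × 507 = 129.3 kmol/h = 2ξ₁ + 1ξ₂.
Selectivity: 2ξ₁ / (2ξ₂) = 1.4 → ξ₁ = 1.4 ξ₂.
Substitute: (2·1.4 + 1) ξ₂ = 129.3 → ξ₂ = 34.02 kmol/h, ξ₁ = 47.63 kmol/h.
Outlet amounts (n = n₀ + Σ ν·ξ):
  E: 507 − 2(47.63) − 1(34.02) = 377.7
  G: 0 + 2(47.63) = 95.26
  H: 0 + 2(34.02) = 68.04
  D: 0 + 2(34.02) = 68.04

68 kmol/h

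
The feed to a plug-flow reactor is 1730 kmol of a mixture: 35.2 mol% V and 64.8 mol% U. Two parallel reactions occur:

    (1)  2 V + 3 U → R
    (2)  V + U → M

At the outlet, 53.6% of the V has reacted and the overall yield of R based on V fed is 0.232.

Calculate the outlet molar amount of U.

653 kmol

Yield of R: 1ξ₁ / 609 = 0.232 → ξ₁ = 141.3 kmol.
Conversion of V: 2ξ₁ + 1ξ₂ = 0.536 × 609 = 326.4 → ξ₂ = 43.85 kmol.
Outlet amounts (n = n₀ + Σ ν·ξ):
  V: 609 − 2(141.3) − 1(43.85) = 282.6
  U: 1121 − 3(141.3) − 1(43.85) = 653.4
  R: 0 + 1(141.3) = 141.3
  M: 0 + 1(43.85) = 43.85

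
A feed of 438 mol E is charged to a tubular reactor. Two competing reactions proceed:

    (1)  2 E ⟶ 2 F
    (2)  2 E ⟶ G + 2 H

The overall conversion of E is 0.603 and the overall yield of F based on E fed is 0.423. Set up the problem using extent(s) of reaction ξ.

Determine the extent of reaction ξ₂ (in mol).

ξ₂ = 39.4 mol

Yield of F: 2ξ₁ / 438 = 0.423 → ξ₁ = 92.64 mol.
Conversion of E: 2ξ₁ + 2ξ₂ = 0.603 × 438 = 264.1 → ξ₂ = 39.42 mol.
Outlet amounts (n = n₀ + Σ ν·ξ):
  E: 438 − 2(92.64) − 2(39.42) = 173.9
  F: 0 + 2(92.64) = 185.3
  G: 0 + 1(39.42) = 39.42
  H: 0 + 2(39.42) = 78.84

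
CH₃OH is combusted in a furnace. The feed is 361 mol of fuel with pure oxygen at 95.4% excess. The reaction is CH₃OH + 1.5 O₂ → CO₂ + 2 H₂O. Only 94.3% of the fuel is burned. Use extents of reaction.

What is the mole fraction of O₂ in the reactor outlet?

0.344

Stoichiometric O₂ = 1.5 × 361 = 541.5 mol; O₂ fed = 541.5 × 1.954 = 1058 mol.
Fuel reacted = 0.943 × 361 → ξ = 340.4 mol.
Outlet (n = n₀ + ν ξ):
  CH₃OH: 361 − 1(340.4) = 20.58
  O₂: 1058 − 1.5(340.4) = 547.5
  CO₂: 0 + 1(340.4) = 340.4
  H₂O: 0 + 2(340.4) = 680.8
Total out = 1589 mol; y_O₂ = 547.5 / 1589 = 0.3445.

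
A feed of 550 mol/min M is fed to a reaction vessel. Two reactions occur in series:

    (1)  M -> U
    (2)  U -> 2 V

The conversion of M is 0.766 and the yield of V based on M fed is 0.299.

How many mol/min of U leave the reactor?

339 mol/min

Conversion of M: M consumed = 1ξ₁ = 0.766 × 550 → ξ₁ = 421.3 mol/min.
Yield of V: 2ξ₂ / 550 = 0.299 → ξ₂ = 82.22 mol/min.
Outlet amounts (n = n₀ + Σ ν·ξ):
  M: 550 − 1(421.3) = 128.7
  U: 0 + 1(421.3) − 1(82.22) = 339.1
  V: 0 + 2(82.22) = 164.4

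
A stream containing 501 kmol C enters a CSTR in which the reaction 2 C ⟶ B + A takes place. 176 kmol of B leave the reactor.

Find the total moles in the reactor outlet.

501 kmol

For B: n = n₀ + 1ξ → 176 = 0 + 1ξ, giving ξ = 176 kmol.
Outlet amounts (n = n₀ + ν ξ):
  C: 501 − 2(176) = 149
  B: 0 + 1(176) = 176
  A: 0 + 1(176) = 176
Total out = 149 + 176 + 176 = 501 kmol.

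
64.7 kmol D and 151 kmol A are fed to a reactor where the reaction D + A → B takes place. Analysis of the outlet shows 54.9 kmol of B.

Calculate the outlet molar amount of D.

9.8 kmol

For B: n = n₀ + 1ξ → 54.9 = 0 + 1ξ, giving ξ = 54.9 kmol.
Outlet amounts (n = n₀ + ν ξ):
  D: 64.7 − 1(54.9) = 9.8
  A: 151 − 1(54.9) = 96.1
  B: 0 + 1(54.9) = 54.9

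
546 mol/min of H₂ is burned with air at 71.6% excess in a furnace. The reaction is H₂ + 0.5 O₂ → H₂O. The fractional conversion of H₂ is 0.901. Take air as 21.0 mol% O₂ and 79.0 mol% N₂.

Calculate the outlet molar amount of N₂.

Stoichiometric O₂ = 0.5 × 546 = 273 mol/min; O₂ fed = 273 × 1.716 = 468.5 mol/min.
N₂ fed = 468.5 × 79/21 = 1762 mol/min.
Fuel reacted = 0.901 × 546 → ξ = 491.9 mol/min.
Outlet (n = n₀ + ν ξ):
  H₂: 546 − 1(491.9) = 54.05
  O₂: 468.5 − 0.5(491.9) = 222.5
  N₂: 1762 (inert)
  H₂O: 0 + 1(491.9) = 491.9

1760 mol/min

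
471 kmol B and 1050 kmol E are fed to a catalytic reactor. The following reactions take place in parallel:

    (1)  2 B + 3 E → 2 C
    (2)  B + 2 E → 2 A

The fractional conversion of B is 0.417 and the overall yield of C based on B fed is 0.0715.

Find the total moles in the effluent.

1310 kmol

Yield of C: 2ξ₁ / 471 = 0.0715 → ξ₁ = 16.84 kmol.
Conversion of B: 2ξ₁ + 1ξ₂ = 0.417 × 471 = 196.4 → ξ₂ = 162.7 kmol.
Outlet amounts (n = n₀ + Σ ν·ξ):
  B: 471 − 2(16.84) − 1(162.7) = 274.6
  E: 1050 − 3(16.84) − 2(162.7) = 674
  C: 0 + 2(16.84) = 33.68
  A: 0 + 2(162.7) = 325.5
Total out = 274.6 + 674 + 33.68 + 325.5 = 1308 kmol.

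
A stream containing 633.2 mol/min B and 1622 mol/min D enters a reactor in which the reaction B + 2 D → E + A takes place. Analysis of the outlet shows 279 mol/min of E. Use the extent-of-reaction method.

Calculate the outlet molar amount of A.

For E: n = n₀ + 1ξ → 279 = 0 + 1ξ, giving ξ = 279 mol/min.
Outlet amounts (n = n₀ + ν ξ):
  B: 633.2 − 1(279) = 354.2
  D: 1622 − 2(279) = 1064
  E: 0 + 1(279) = 279
  A: 0 + 1(279) = 279

279 mol/min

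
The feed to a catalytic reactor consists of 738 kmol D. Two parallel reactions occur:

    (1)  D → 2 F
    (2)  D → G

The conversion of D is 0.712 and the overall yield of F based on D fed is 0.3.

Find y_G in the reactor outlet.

0.489

Yield of F: 2ξ₁ / 738 = 0.3 → ξ₁ = 110.7 kmol.
Conversion of D: 1ξ₁ + 1ξ₂ = 0.712 × 738 = 525.5 → ξ₂ = 414.8 kmol.
Outlet amounts (n = n₀ + Σ ν·ξ):
  D: 738 − 1(110.7) − 1(414.8) = 212.5
  F: 0 + 2(110.7) = 221.4
  G: 0 + 1(414.8) = 414.8
Total out = 848.7 kmol; y_G = 414.8 / 848.7 = 0.4887.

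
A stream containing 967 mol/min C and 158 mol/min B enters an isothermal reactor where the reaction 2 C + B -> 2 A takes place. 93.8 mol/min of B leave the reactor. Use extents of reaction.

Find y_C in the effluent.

0.791

For B: n = n₀ − 1ξ → 93.8 = 158 − 1ξ, giving ξ = 64.2 mol/min.
Outlet amounts (n = n₀ + ν ξ):
  C: 967 − 2(64.2) = 838.6
  B: 158 − 1(64.2) = 93.8
  A: 0 + 2(64.2) = 128.4
Total out = 1061 mol/min; y_C = 838.6 / 1061 = 0.7905.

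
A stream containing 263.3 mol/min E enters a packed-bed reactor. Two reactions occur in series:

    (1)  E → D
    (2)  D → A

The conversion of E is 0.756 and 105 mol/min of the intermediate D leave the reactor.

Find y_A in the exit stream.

0.357

Conversion of E: E consumed = 1ξ₁ = 0.756 × 263.3 → ξ₁ = 199.1 mol/min.
D balance: n_D = 0 + 1ξ₁ − 1ξ₂ = 105 → ξ₂ = (1·199.1 − 105)/1 = 94.05 mol/min.
Outlet amounts (n = n₀ + Σ ν·ξ):
  E: 263.3 − 1(199.1) = 64.25
  D: 0 + 1(199.1) − 1(94.05) = 105
  A: 0 + 1(94.05) = 94.05
Total out = 263.3 mol/min; y_A = 94.05 / 263.3 = 0.3572.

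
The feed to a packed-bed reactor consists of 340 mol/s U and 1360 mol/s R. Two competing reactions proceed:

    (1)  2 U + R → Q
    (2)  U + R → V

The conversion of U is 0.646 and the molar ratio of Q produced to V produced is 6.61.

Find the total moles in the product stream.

1480 mol/s

Conversion of U: U consumed = 0.646 × 340 = 219.6 mol/s = 2ξ₁ + 1ξ₂.
Selectivity: 1ξ₁ / (1ξ₂) = 6.61 → ξ₁ = 6.61 ξ₂.
Substitute: (2·6.61 + 1) ξ₂ = 219.6 → ξ₂ = 15.45 mol/s, ξ₁ = 102.1 mol/s.
Outlet amounts (n = n₀ + Σ ν·ξ):
  U: 340 − 2(102.1) − 1(15.45) = 120.4
  R: 1360 − 1(102.1) − 1(15.45) = 1242
  Q: 0 + 1(102.1) = 102.1
  V: 0 + 1(15.45) = 15.45
Total out = 120.4 + 1242 + 102.1 + 15.45 = 1480 mol/s.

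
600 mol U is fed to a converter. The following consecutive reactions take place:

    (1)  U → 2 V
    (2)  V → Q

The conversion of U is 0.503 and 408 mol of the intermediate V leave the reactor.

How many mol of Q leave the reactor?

196 mol

Conversion of U: U consumed = 1ξ₁ = 0.503 × 600 → ξ₁ = 301.8 mol.
V balance: n_V = 0 + 2ξ₁ − 1ξ₂ = 408 → ξ₂ = (2·301.8 − 408)/1 = 195.6 mol.
Outlet amounts (n = n₀ + Σ ν·ξ):
  U: 600 − 1(301.8) = 298.2
  V: 0 + 2(301.8) − 1(195.6) = 408
  Q: 0 + 1(195.6) = 195.6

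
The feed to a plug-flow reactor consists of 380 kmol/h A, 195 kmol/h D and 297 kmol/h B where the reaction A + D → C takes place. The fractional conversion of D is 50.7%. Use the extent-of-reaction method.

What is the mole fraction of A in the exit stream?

0.364

D reacted = 0.507 × 195 = 98.86 kmol/h; ν_D = −1, so ξ = 98.86/1 = 98.86 kmol/h.
Outlet amounts (n = n₀ + ν ξ):
  A: 380 − 1(98.86) = 281.1
  D: 195 − 1(98.86) = 96.14
  C: 0 + 1(98.86) = 98.86
  B: 297 (inert)
Total out = 773.1 kmol/h; y_A = 281.1 / 773.1 = 0.3636.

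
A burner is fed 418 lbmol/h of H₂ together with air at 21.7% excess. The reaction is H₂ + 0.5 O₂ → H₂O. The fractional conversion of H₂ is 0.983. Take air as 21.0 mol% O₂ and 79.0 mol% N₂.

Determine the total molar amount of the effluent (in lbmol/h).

Stoichiometric O₂ = 0.5 × 418 = 209 lbmol/h; O₂ fed = 209 × 1.217 = 254.4 lbmol/h.
N₂ fed = 254.4 × 79/21 = 956.9 lbmol/h.
Fuel reacted = 0.983 × 418 → ξ = 410.9 lbmol/h.
Outlet (n = n₀ + ν ξ):
  H₂: 418 − 1(410.9) = 7.106
  O₂: 254.4 − 0.5(410.9) = 48.91
  N₂: 956.9 (inert)
  H₂O: 0 + 1(410.9) = 410.9
Total out = 7.106 + 48.91 + 956.9 + 410.9 = 1424 lbmol/h.

1420 lbmol/h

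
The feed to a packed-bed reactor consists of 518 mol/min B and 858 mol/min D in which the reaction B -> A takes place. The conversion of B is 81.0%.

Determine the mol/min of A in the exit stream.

420 mol/min

B reacted = 0.81 × 518 = 419.6 mol/min; ν_B = −1, so ξ = 419.6/1 = 419.6 mol/min.
Outlet amounts (n = n₀ + ν ξ):
  B: 518 − 1(419.6) = 98.42
  A: 0 + 1(419.6) = 419.6
  D: 858 (inert)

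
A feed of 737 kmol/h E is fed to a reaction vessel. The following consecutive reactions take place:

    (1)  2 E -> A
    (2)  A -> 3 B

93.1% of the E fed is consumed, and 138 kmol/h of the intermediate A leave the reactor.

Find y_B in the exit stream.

0.765

Conversion of E: E consumed = 2ξ₁ = 0.931 × 737 → ξ₁ = 343.1 kmol/h.
A balance: n_A = 0 + 1ξ₁ − 1ξ₂ = 138 → ξ₂ = (1·343.1 − 138)/1 = 205.1 kmol/h.
Outlet amounts (n = n₀ + Σ ν·ξ):
  E: 737 − 2(343.1) = 50.85
  A: 0 + 1(343.1) − 1(205.1) = 138
  B: 0 + 3(205.1) = 615.2
Total out = 804.1 kmol/h; y_B = 615.2 / 804.1 = 0.7651.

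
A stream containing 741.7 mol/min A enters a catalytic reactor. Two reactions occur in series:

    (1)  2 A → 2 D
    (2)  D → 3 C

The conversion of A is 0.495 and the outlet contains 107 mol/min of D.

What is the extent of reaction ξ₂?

Conversion of A: A consumed = 2ξ₁ = 0.495 × 741.7 → ξ₁ = 183.6 mol/min.
D balance: n_D = 0 + 2ξ₁ − 1ξ₂ = 107 → ξ₂ = (2·183.6 − 107)/1 = 260.1 mol/min.
Outlet amounts (n = n₀ + Σ ν·ξ):
  A: 741.7 − 2(183.6) = 374.6
  D: 0 + 2(183.6) − 1(260.1) = 107
  C: 0 + 3(260.1) = 780.4

ξ₂ = 260 mol/min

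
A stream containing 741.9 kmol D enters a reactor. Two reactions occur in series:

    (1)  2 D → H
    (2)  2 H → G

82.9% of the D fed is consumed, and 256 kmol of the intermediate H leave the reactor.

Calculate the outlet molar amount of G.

Conversion of D: D consumed = 2ξ₁ = 0.829 × 741.9 → ξ₁ = 307.5 kmol.
H balance: n_H = 0 + 1ξ₁ − 2ξ₂ = 256 → ξ₂ = (1·307.5 − 256)/2 = 25.76 kmol.
Outlet amounts (n = n₀ + Σ ν·ξ):
  D: 741.9 − 2(307.5) = 126.9
  H: 0 + 1(307.5) − 2(25.76) = 256
  G: 0 + 1(25.76) = 25.76

25.8 kmol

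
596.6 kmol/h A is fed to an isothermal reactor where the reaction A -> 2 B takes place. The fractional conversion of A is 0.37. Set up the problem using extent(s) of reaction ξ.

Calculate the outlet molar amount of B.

441 kmol/h

A reacted = 0.37 × 596.6 = 220.7 kmol/h; ν_A = −1, so ξ = 220.7/1 = 220.7 kmol/h.
Outlet amounts (n = n₀ + ν ξ):
  A: 596.6 − 1(220.7) = 375.9
  B: 0 + 2(220.7) = 441.5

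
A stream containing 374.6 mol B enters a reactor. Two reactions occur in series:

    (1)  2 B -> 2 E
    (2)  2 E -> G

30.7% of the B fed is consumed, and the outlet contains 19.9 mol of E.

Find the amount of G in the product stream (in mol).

47.6 mol

Conversion of B: B consumed = 2ξ₁ = 0.307 × 374.6 → ξ₁ = 57.5 mol.
E balance: n_E = 0 + 2ξ₁ − 2ξ₂ = 19.9 → ξ₂ = (2·57.5 − 19.9)/2 = 47.55 mol.
Outlet amounts (n = n₀ + Σ ν·ξ):
  B: 374.6 − 2(57.5) = 259.6
  E: 0 + 2(57.5) − 2(47.55) = 19.9
  G: 0 + 1(47.55) = 47.55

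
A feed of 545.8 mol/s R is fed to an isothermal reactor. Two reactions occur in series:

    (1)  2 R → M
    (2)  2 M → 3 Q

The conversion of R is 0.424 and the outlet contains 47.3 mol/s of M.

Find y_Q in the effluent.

Conversion of R: R consumed = 2ξ₁ = 0.424 × 545.8 → ξ₁ = 115.7 mol/s.
M balance: n_M = 0 + 1ξ₁ − 2ξ₂ = 47.3 → ξ₂ = (1·115.7 − 47.3)/2 = 34.2 mol/s.
Outlet amounts (n = n₀ + Σ ν·ξ):
  R: 545.8 − 2(115.7) = 314.4
  M: 0 + 1(115.7) − 2(34.2) = 47.3
  Q: 0 + 3(34.2) = 102.6
Total out = 464.3 mol/s; y_Q = 102.6 / 464.3 = 0.221.

0.221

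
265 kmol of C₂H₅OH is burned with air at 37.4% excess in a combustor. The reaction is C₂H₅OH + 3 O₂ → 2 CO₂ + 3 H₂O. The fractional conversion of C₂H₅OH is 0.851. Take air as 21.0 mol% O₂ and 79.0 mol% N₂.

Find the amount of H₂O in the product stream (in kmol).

677 kmol

Stoichiometric O₂ = 3 × 265 = 795 kmol; O₂ fed = 795 × 1.374 = 1092 kmol.
N₂ fed = 1092 × 79/21 = 4109 kmol.
Fuel reacted = 0.851 × 265 → ξ = 225.5 kmol.
Outlet (n = n₀ + ν ξ):
  C₂H₅OH: 265 − 1(225.5) = 39.49
  O₂: 1092 − 3(225.5) = 415.8
  N₂: 4109 (inert)
  CO₂: 0 + 2(225.5) = 451
  H₂O: 0 + 3(225.5) = 676.5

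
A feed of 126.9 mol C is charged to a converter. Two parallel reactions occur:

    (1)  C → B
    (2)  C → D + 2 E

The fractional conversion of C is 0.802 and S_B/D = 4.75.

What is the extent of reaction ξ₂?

ξ₂ = 17.7 mol

Conversion of C: C consumed = 0.802 × 126.9 = 101.8 mol = 1ξ₁ + 1ξ₂.
Selectivity: 1ξ₁ / (1ξ₂) = 4.75 → ξ₁ = 4.75 ξ₂.
Substitute: (1·4.75 + 1) ξ₂ = 101.8 → ξ₂ = 17.7 mol, ξ₁ = 84.07 mol.
Outlet amounts (n = n₀ + Σ ν·ξ):
  C: 126.9 − 1(84.07) − 1(17.7) = 25.13
  B: 0 + 1(84.07) = 84.07
  D: 0 + 1(17.7) = 17.7
  E: 0 + 2(17.7) = 35.4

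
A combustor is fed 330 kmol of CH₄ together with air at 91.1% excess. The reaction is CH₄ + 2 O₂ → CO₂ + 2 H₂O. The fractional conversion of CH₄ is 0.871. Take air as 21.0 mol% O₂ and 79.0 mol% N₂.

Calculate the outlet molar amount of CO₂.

Stoichiometric O₂ = 2 × 330 = 660 kmol; O₂ fed = 660 × 1.911 = 1261 kmol.
N₂ fed = 1261 × 79/21 = 4745 kmol.
Fuel reacted = 0.871 × 330 → ξ = 287.4 kmol.
Outlet (n = n₀ + ν ξ):
  CH₄: 330 − 1(287.4) = 42.57
  O₂: 1261 − 2(287.4) = 686.4
  N₂: 4745 (inert)
  CO₂: 0 + 1(287.4) = 287.4
  H₂O: 0 + 2(287.4) = 574.9

287 kmol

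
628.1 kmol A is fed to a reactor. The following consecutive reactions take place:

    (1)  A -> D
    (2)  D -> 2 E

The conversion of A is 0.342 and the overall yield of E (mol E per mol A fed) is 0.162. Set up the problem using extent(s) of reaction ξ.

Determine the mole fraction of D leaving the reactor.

Conversion of A: A consumed = 1ξ₁ = 0.342 × 628.1 → ξ₁ = 214.8 kmol.
Yield of E: 2ξ₂ / 628.1 = 0.162 → ξ₂ = 50.88 kmol.
Outlet amounts (n = n₀ + Σ ν·ξ):
  A: 628.1 − 1(214.8) = 413.3
  D: 0 + 1(214.8) − 1(50.88) = 163.9
  E: 0 + 2(50.88) = 101.8
Total out = 679 kmol; y_D = 163.9 / 679 = 0.2414.

0.241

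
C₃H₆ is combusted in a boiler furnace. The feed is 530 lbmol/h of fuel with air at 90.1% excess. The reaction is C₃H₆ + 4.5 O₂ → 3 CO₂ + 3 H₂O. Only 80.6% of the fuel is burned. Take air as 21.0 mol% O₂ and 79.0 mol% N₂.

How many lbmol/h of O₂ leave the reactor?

2610 lbmol/h

Stoichiometric O₂ = 4.5 × 530 = 2385 lbmol/h; O₂ fed = 2385 × 1.901 = 4534 lbmol/h.
N₂ fed = 4534 × 79/21 = 17060 lbmol/h.
Fuel reacted = 0.806 × 530 → ξ = 427.2 lbmol/h.
Outlet (n = n₀ + ν ξ):
  C₃H₆: 530 − 1(427.2) = 102.8
  O₂: 4534 − 4.5(427.2) = 2612
  N₂: 17060 (inert)
  CO₂: 0 + 3(427.2) = 1282
  H₂O: 0 + 3(427.2) = 1282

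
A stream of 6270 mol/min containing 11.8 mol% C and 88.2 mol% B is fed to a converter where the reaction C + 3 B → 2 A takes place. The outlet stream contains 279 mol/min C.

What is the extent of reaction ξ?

For C: n = n₀ − 1ξ → 279 = 739.9 − 1ξ, giving ξ = 460.9 mol/min.
Outlet amounts (n = n₀ + ν ξ):
  C: 739.9 − 1(460.9) = 279
  B: 5530 − 3(460.9) = 4148
  A: 0 + 2(460.9) = 921.7

ξ = 461 mol/min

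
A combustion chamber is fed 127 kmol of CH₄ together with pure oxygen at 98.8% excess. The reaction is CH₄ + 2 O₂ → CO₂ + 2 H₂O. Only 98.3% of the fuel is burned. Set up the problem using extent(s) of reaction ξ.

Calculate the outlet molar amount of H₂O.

250 kmol

Stoichiometric O₂ = 2 × 127 = 254 kmol; O₂ fed = 254 × 1.988 = 505 kmol.
Fuel reacted = 0.983 × 127 → ξ = 124.8 kmol.
Outlet (n = n₀ + ν ξ):
  CH₄: 127 − 1(124.8) = 2.159
  O₂: 505 − 2(124.8) = 255.3
  CO₂: 0 + 1(124.8) = 124.8
  H₂O: 0 + 2(124.8) = 249.7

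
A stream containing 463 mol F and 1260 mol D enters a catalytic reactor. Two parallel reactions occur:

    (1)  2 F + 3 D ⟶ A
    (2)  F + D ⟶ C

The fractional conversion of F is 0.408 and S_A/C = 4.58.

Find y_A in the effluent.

0.0624

Conversion of F: F consumed = 0.408 × 463 = 188.9 mol = 2ξ₁ + 1ξ₂.
Selectivity: 1ξ₁ / (1ξ₂) = 4.58 → ξ₁ = 4.58 ξ₂.
Substitute: (2·4.58 + 1) ξ₂ = 188.9 → ξ₂ = 18.59 mol, ξ₁ = 85.16 mol.
Outlet amounts (n = n₀ + Σ ν·ξ):
  F: 463 − 2(85.16) − 1(18.59) = 274.1
  D: 1260 − 3(85.16) − 1(18.59) = 985.9
  A: 0 + 1(85.16) = 85.16
  C: 0 + 1(18.59) = 18.59
Total out = 1364 mol; y_A = 85.16 / 1364 = 0.06244.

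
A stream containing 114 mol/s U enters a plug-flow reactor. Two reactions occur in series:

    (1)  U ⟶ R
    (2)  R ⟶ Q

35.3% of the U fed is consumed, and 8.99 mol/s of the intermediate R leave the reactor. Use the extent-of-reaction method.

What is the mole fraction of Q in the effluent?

0.274

Conversion of U: U consumed = 1ξ₁ = 0.353 × 114 → ξ₁ = 40.24 mol/s.
R balance: n_R = 0 + 1ξ₁ − 1ξ₂ = 8.99 → ξ₂ = (1·40.24 − 8.99)/1 = 31.25 mol/s.
Outlet amounts (n = n₀ + Σ ν·ξ):
  U: 114 − 1(40.24) = 73.76
  R: 0 + 1(40.24) − 1(31.25) = 8.99
  Q: 0 + 1(31.25) = 31.25
Total out = 114 mol/s; y_Q = 31.25 / 114 = 0.2741.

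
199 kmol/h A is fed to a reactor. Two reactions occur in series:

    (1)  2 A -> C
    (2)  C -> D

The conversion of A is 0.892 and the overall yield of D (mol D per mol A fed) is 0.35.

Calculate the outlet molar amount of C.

Conversion of A: A consumed = 2ξ₁ = 0.892 × 199 → ξ₁ = 88.75 kmol/h.
Yield of D: 1ξ₂ / 199 = 0.35 → ξ₂ = 69.65 kmol/h.
Outlet amounts (n = n₀ + Σ ν·ξ):
  A: 199 − 2(88.75) = 21.49
  C: 0 + 1(88.75) − 1(69.65) = 19.1
  D: 0 + 1(69.65) = 69.65

19.1 kmol/h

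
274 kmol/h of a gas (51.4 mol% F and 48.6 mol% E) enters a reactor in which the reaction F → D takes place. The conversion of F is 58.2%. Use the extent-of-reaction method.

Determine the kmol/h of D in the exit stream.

82 kmol/h

F reacted = 0.582 × 140.8 = 81.97 kmol/h; ν_F = −1, so ξ = 81.97/1 = 81.97 kmol/h.
Outlet amounts (n = n₀ + ν ξ):
  F: 140.8 − 1(81.97) = 58.87
  D: 0 + 1(81.97) = 81.97
  E: 133.2 (inert)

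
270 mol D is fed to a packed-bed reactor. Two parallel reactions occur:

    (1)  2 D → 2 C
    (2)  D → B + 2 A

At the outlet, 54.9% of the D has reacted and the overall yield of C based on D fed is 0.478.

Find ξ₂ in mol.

Yield of C: 2ξ₁ / 270 = 0.478 → ξ₁ = 64.53 mol.
Conversion of D: 2ξ₁ + 1ξ₂ = 0.549 × 270 = 148.2 → ξ₂ = 19.17 mol.
Outlet amounts (n = n₀ + Σ ν·ξ):
  D: 270 − 2(64.53) − 1(19.17) = 121.8
  C: 0 + 2(64.53) = 129.1
  B: 0 + 1(19.17) = 19.17
  A: 0 + 2(19.17) = 38.34

ξ₂ = 19.2 mol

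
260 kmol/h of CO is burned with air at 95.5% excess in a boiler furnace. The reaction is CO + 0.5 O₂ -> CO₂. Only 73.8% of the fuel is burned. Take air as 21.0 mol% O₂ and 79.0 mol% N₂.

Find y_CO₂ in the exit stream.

0.14

Stoichiometric O₂ = 0.5 × 260 = 130 kmol/h; O₂ fed = 130 × 1.955 = 254.2 kmol/h.
N₂ fed = 254.2 × 79/21 = 956.1 kmol/h.
Fuel reacted = 0.738 × 260 → ξ = 191.9 kmol/h.
Outlet (n = n₀ + ν ξ):
  CO: 260 − 1(191.9) = 68.12
  O₂: 254.2 − 0.5(191.9) = 158.2
  N₂: 956.1 (inert)
  CO₂: 0 + 1(191.9) = 191.9
Total out = 1374 kmol/h; y_CO₂ = 191.9 / 1374 = 0.1396.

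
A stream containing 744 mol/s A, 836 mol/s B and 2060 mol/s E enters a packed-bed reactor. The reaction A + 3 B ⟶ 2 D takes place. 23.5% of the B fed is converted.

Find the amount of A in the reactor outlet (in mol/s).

679 mol/s

B reacted = 0.235 × 836 = 196.5 mol/s; ν_B = −3, so ξ = 196.5/3 = 65.49 mol/s.
Outlet amounts (n = n₀ + ν ξ):
  A: 744 − 1(65.49) = 678.5
  B: 836 − 3(65.49) = 639.5
  D: 0 + 2(65.49) = 131
  E: 2060 (inert)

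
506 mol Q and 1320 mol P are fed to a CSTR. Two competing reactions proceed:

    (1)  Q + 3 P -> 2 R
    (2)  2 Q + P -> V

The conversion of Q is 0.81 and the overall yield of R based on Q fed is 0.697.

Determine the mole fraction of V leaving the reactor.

0.0942

Yield of R: 2ξ₁ / 506 = 0.697 → ξ₁ = 176.3 mol.
Conversion of Q: 1ξ₁ + 2ξ₂ = 0.81 × 506 = 409.9 → ξ₂ = 116.8 mol.
Outlet amounts (n = n₀ + Σ ν·ξ):
  Q: 506 − 1(176.3) − 2(116.8) = 96.14
  P: 1320 − 3(176.3) − 1(116.8) = 674.2
  R: 0 + 2(176.3) = 352.7
  V: 0 + 1(116.8) = 116.8
Total out = 1240 mol; y_V = 116.8 / 1240 = 0.09418.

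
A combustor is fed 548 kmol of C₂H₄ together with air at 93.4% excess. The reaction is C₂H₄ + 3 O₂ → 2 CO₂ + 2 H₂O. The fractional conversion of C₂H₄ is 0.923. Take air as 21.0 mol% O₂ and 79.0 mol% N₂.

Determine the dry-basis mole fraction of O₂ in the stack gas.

Stoichiometric O₂ = 3 × 548 = 1644 kmol; O₂ fed = 1644 × 1.934 = 3179 kmol.
N₂ fed = 3179 × 79/21 = 11960 kmol.
Fuel reacted = 0.923 × 548 → ξ = 505.8 kmol.
Outlet (n = n₀ + ν ξ):
  C₂H₄: 548 − 1(505.8) = 42.2
  O₂: 3179 − 3(505.8) = 1662
  N₂: 11960 (inert)
  CO₂: 0 + 2(505.8) = 1012
  H₂O: 0 + 2(505.8) = 1012
Dry total = 14680 kmol; y_O₂ (dry) = 1662 / 14680 = 0.1132.

0.113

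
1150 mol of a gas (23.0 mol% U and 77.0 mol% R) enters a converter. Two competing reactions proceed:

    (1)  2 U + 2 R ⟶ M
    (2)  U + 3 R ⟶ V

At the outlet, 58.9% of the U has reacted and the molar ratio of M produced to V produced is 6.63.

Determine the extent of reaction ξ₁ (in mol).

ξ₁ = 72.4 mol

Conversion of U: U consumed = 0.589 × 264.5 = 155.8 mol = 2ξ₁ + 1ξ₂.
Selectivity: 1ξ₁ / (1ξ₂) = 6.63 → ξ₁ = 6.63 ξ₂.
Substitute: (2·6.63 + 1) ξ₂ = 155.8 → ξ₂ = 10.92 mol, ξ₁ = 72.43 mol.
Outlet amounts (n = n₀ + Σ ν·ξ):
  U: 264.5 − 2(72.43) − 1(10.92) = 108.7
  R: 885.5 − 2(72.43) − 3(10.92) = 707.9
  M: 0 + 1(72.43) = 72.43
  V: 0 + 1(10.92) = 10.92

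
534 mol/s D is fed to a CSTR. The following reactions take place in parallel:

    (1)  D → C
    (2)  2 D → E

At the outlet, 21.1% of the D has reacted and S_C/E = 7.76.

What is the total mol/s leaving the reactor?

522 mol/s

Conversion of D: D consumed = 0.211 × 534 = 112.7 mol/s = 1ξ₁ + 2ξ₂.
Selectivity: 1ξ₁ / (1ξ₂) = 7.76 → ξ₁ = 7.76 ξ₂.
Substitute: (1·7.76 + 2) ξ₂ = 112.7 → ξ₂ = 11.54 mol/s, ξ₁ = 89.59 mol/s.
Outlet amounts (n = n₀ + Σ ν·ξ):
  D: 534 − 1(89.59) − 2(11.54) = 421.3
  C: 0 + 1(89.59) = 89.59
  E: 0 + 1(11.54) = 11.54
Total out = 421.3 + 89.59 + 11.54 = 522.5 mol/s.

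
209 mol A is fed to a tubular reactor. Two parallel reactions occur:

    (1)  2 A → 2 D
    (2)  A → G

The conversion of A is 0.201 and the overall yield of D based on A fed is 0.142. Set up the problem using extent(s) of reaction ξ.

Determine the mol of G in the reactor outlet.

Yield of D: 2ξ₁ / 209 = 0.142 → ξ₁ = 14.84 mol.
Conversion of A: 2ξ₁ + 1ξ₂ = 0.201 × 209 = 42.01 → ξ₂ = 12.33 mol.
Outlet amounts (n = n₀ + Σ ν·ξ):
  A: 209 − 2(14.84) − 1(12.33) = 167
  D: 0 + 2(14.84) = 29.68
  G: 0 + 1(12.33) = 12.33

12.3 mol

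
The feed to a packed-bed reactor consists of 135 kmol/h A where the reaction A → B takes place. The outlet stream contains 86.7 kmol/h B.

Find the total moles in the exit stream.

135 kmol/h

For B: n = n₀ + 1ξ → 86.7 = 0 + 1ξ, giving ξ = 86.7 kmol/h.
Outlet amounts (n = n₀ + ν ξ):
  A: 135 − 1(86.7) = 48.3
  B: 0 + 1(86.7) = 86.7
Total out = 48.3 + 86.7 = 135 kmol/h.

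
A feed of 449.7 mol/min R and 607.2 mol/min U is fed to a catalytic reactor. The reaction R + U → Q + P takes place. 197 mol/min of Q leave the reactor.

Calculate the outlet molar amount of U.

For Q: n = n₀ + 1ξ → 197 = 0 + 1ξ, giving ξ = 197 mol/min.
Outlet amounts (n = n₀ + ν ξ):
  R: 449.7 − 1(197) = 252.7
  U: 607.2 − 1(197) = 410.2
  Q: 0 + 1(197) = 197
  P: 0 + 1(197) = 197

410 mol/min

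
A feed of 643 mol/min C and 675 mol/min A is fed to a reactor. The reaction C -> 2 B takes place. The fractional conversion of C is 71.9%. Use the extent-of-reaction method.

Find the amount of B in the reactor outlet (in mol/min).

C reacted = 0.719 × 643 = 462.3 mol/min; ν_C = −1, so ξ = 462.3/1 = 462.3 mol/min.
Outlet amounts (n = n₀ + ν ξ):
  C: 643 − 1(462.3) = 180.7
  B: 0 + 2(462.3) = 924.6
  A: 675 (inert)

925 mol/min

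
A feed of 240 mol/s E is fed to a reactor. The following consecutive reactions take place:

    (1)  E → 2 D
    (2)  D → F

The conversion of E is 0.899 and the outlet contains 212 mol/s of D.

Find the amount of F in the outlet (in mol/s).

Conversion of E: E consumed = 1ξ₁ = 0.899 × 240 → ξ₁ = 215.8 mol/s.
D balance: n_D = 0 + 2ξ₁ − 1ξ₂ = 212 → ξ₂ = (2·215.8 − 212)/1 = 219.5 mol/s.
Outlet amounts (n = n₀ + Σ ν·ξ):
  E: 240 − 1(215.8) = 24.24
  D: 0 + 2(215.8) − 1(219.5) = 212
  F: 0 + 1(219.5) = 219.5

220 mol/s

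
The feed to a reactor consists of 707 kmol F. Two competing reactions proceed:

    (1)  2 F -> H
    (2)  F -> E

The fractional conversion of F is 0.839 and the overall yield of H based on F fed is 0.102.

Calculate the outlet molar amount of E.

449 kmol

Yield of H: 1ξ₁ / 707 = 0.102 → ξ₁ = 72.11 kmol.
Conversion of F: 2ξ₁ + 1ξ₂ = 0.839 × 707 = 593.2 → ξ₂ = 448.9 kmol.
Outlet amounts (n = n₀ + Σ ν·ξ):
  F: 707 − 2(72.11) − 1(448.9) = 113.8
  H: 0 + 1(72.11) = 72.11
  E: 0 + 1(448.9) = 448.9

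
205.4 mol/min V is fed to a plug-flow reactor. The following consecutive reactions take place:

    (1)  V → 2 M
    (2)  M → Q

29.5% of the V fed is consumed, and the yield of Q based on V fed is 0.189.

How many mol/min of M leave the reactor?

Conversion of V: V consumed = 1ξ₁ = 0.295 × 205.4 → ξ₁ = 60.59 mol/min.
Yield of Q: 1ξ₂ / 205.4 = 0.189 → ξ₂ = 38.82 mol/min.
Outlet amounts (n = n₀ + Σ ν·ξ):
  V: 205.4 − 1(60.59) = 144.8
  M: 0 + 2(60.59) − 1(38.82) = 82.37
  Q: 0 + 1(38.82) = 38.82

82.4 mol/min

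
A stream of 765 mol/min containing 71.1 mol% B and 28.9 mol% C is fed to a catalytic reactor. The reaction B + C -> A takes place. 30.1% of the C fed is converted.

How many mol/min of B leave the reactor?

477 mol/min

C reacted = 0.301 × 221.1 = 66.55 mol/min; ν_C = −1, so ξ = 66.55/1 = 66.55 mol/min.
Outlet amounts (n = n₀ + ν ξ):
  B: 543.9 − 1(66.55) = 477.4
  C: 221.1 − 1(66.55) = 154.5
  A: 0 + 1(66.55) = 66.55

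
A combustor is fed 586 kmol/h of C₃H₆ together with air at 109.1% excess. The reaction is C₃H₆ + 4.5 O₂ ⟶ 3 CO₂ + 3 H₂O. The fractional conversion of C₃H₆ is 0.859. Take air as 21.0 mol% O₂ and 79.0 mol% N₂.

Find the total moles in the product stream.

27100 kmol/h

Stoichiometric O₂ = 4.5 × 586 = 2637 kmol/h; O₂ fed = 2637 × 2.091 = 5514 kmol/h.
N₂ fed = 5514 × 79/21 = 20740 kmol/h.
Fuel reacted = 0.859 × 586 → ξ = 503.4 kmol/h.
Outlet (n = n₀ + ν ξ):
  C₃H₆: 586 − 1(503.4) = 82.63
  O₂: 5514 − 4.5(503.4) = 3249
  N₂: 20740 (inert)
  CO₂: 0 + 3(503.4) = 1510
  H₂O: 0 + 3(503.4) = 1510
Total out = 82.63 + 3249 + 20740 + 1510 + 1510 = 27090 kmol/h.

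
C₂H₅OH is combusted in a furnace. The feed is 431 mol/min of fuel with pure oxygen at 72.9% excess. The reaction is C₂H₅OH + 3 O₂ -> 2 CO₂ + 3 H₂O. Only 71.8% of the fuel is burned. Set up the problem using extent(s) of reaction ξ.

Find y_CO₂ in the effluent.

0.208

Stoichiometric O₂ = 3 × 431 = 1293 mol/min; O₂ fed = 1293 × 1.729 = 2236 mol/min.
Fuel reacted = 0.718 × 431 → ξ = 309.5 mol/min.
Outlet (n = n₀ + ν ξ):
  C₂H₅OH: 431 − 1(309.5) = 121.5
  O₂: 2236 − 3(309.5) = 1307
  CO₂: 0 + 2(309.5) = 618.9
  H₂O: 0 + 3(309.5) = 928.4
Total out = 2976 mol/min; y_CO₂ = 618.9 / 2976 = 0.208.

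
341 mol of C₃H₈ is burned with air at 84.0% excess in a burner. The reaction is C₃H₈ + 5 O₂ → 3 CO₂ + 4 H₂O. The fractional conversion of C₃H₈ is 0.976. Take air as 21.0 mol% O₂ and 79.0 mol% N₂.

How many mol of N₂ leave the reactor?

Stoichiometric O₂ = 5 × 341 = 1705 mol; O₂ fed = 1705 × 1.840 = 3137 mol.
N₂ fed = 3137 × 79/21 = 11800 mol.
Fuel reacted = 0.976 × 341 → ξ = 332.8 mol.
Outlet (n = n₀ + ν ξ):
  C₃H₈: 341 − 1(332.8) = 8.184
  O₂: 3137 − 5(332.8) = 1473
  N₂: 11800 (inert)
  CO₂: 0 + 3(332.8) = 998.4
  H₂O: 0 + 4(332.8) = 1331

11800 mol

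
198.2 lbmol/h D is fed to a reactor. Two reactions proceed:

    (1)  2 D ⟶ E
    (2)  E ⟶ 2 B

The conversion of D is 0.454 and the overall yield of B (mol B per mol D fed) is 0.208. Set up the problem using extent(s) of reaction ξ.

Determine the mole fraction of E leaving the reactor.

Conversion of D: D consumed = 2ξ₁ = 0.454 × 198.2 → ξ₁ = 44.99 lbmol/h.
Yield of B: 2ξ₂ / 198.2 = 0.208 → ξ₂ = 20.61 lbmol/h.
Outlet amounts (n = n₀ + Σ ν·ξ):
  D: 198.2 − 2(44.99) = 108.2
  E: 0 + 1(44.99) − 1(20.61) = 24.38
  B: 0 + 2(20.61) = 41.23
Total out = 173.8 lbmol/h; y_E = 24.38 / 173.8 = 0.1403.

0.14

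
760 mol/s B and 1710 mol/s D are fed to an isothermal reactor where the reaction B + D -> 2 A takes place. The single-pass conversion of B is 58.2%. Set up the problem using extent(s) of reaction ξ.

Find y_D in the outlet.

0.513

B reacted = 0.582 × 760 = 442.3 mol/s; ν_B = −1, so ξ = 442.3/1 = 442.3 mol/s.
Outlet amounts (n = n₀ + ν ξ):
  B: 760 − 1(442.3) = 317.7
  D: 1710 − 1(442.3) = 1268
  A: 0 + 2(442.3) = 884.6
Total out = 2470 mol/s; y_D = 1268 / 2470 = 0.5132.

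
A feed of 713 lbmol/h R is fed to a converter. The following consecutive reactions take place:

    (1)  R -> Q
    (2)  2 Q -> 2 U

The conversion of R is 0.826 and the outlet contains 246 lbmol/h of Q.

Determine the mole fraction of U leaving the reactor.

0.481

Conversion of R: R consumed = 1ξ₁ = 0.826 × 713 → ξ₁ = 588.9 lbmol/h.
Q balance: n_Q = 0 + 1ξ₁ − 2ξ₂ = 246 → ξ₂ = (1·588.9 − 246)/2 = 171.5 lbmol/h.
Outlet amounts (n = n₀ + Σ ν·ξ):
  R: 713 − 1(588.9) = 124.1
  Q: 0 + 1(588.9) − 2(171.5) = 246
  U: 0 + 2(171.5) = 342.9
Total out = 713 lbmol/h; y_U = 342.9 / 713 = 0.481.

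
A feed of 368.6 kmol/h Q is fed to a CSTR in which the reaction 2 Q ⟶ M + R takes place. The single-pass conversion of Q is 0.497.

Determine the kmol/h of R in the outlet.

91.6 kmol/h

Q reacted = 0.497 × 368.6 = 183.2 kmol/h; ν_Q = −2, so ξ = 183.2/2 = 91.6 kmol/h.
Outlet amounts (n = n₀ + ν ξ):
  Q: 368.6 − 2(91.6) = 185.4
  M: 0 + 1(91.6) = 91.6
  R: 0 + 1(91.6) = 91.6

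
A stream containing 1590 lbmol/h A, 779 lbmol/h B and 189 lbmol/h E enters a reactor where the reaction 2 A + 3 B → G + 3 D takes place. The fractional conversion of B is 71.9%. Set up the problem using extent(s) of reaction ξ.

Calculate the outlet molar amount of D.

560 lbmol/h

B reacted = 0.719 × 779 = 560.1 lbmol/h; ν_B = −3, so ξ = 560.1/3 = 186.7 lbmol/h.
Outlet amounts (n = n₀ + ν ξ):
  A: 1590 − 2(186.7) = 1217
  B: 779 − 3(186.7) = 218.9
  G: 0 + 1(186.7) = 186.7
  D: 0 + 3(186.7) = 560.1
  E: 189 (inert)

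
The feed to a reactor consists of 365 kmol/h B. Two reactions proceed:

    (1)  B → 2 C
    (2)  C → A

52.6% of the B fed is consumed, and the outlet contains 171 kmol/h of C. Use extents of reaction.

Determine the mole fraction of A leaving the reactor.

0.382

Conversion of B: B consumed = 1ξ₁ = 0.526 × 365 → ξ₁ = 192 kmol/h.
C balance: n_C = 0 + 2ξ₁ − 1ξ₂ = 171 → ξ₂ = (2·192 − 171)/1 = 213 kmol/h.
Outlet amounts (n = n₀ + Σ ν·ξ):
  B: 365 − 1(192) = 173
  C: 0 + 2(192) − 1(213) = 171
  A: 0 + 1(213) = 213
Total out = 557 kmol/h; y_A = 213 / 557 = 0.3824.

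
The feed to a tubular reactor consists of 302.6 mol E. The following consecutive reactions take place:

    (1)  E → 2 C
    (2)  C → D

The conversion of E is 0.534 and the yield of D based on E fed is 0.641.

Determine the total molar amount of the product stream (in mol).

464 mol

Conversion of E: E consumed = 1ξ₁ = 0.534 × 302.6 → ξ₁ = 161.6 mol.
Yield of D: 1ξ₂ / 302.6 = 0.641 → ξ₂ = 194 mol.
Outlet amounts (n = n₀ + Σ ν·ξ):
  E: 302.6 − 1(161.6) = 141
  C: 0 + 2(161.6) − 1(194) = 129.2
  D: 0 + 1(194) = 194
Total out = 141 + 129.2 + 194 = 464.2 mol.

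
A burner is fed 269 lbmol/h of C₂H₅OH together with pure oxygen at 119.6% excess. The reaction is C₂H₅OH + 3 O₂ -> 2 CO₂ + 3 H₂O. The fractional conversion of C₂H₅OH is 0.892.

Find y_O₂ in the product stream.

0.461

Stoichiometric O₂ = 3 × 269 = 807 lbmol/h; O₂ fed = 807 × 2.196 = 1772 lbmol/h.
Fuel reacted = 0.892 × 269 → ξ = 239.9 lbmol/h.
Outlet (n = n₀ + ν ξ):
  C₂H₅OH: 269 − 1(239.9) = 29.05
  O₂: 1772 − 3(239.9) = 1052
  CO₂: 0 + 2(239.9) = 479.9
  H₂O: 0 + 3(239.9) = 719.8
Total out = 2281 lbmol/h; y_O₂ = 1052 / 2281 = 0.4613.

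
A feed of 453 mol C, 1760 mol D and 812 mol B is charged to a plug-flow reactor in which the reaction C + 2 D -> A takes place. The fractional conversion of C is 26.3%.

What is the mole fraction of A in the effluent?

0.0428

C reacted = 0.263 × 453 = 119.1 mol; ν_C = −1, so ξ = 119.1/1 = 119.1 mol.
Outlet amounts (n = n₀ + ν ξ):
  C: 453 − 1(119.1) = 333.9
  D: 1760 − 2(119.1) = 1522
  A: 0 + 1(119.1) = 119.1
  B: 812 (inert)
Total out = 2787 mol; y_A = 119.1 / 2787 = 0.04275.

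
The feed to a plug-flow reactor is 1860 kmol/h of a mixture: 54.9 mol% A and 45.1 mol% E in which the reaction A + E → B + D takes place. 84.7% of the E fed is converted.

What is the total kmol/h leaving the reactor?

E reacted = 0.847 × 838.9 = 710.5 kmol/h; ν_E = −1, so ξ = 710.5/1 = 710.5 kmol/h.
Outlet amounts (n = n₀ + ν ξ):
  A: 1021 − 1(710.5) = 310.6
  E: 838.9 − 1(710.5) = 128.3
  B: 0 + 1(710.5) = 710.5
  D: 0 + 1(710.5) = 710.5
Total out = 310.6 + 128.3 + 710.5 + 710.5 = 1860 kmol/h.

1860 kmol/h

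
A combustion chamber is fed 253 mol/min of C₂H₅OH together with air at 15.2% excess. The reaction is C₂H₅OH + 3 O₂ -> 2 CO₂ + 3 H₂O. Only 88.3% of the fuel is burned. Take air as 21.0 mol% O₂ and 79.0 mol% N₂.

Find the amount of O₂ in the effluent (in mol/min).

204 mol/min

Stoichiometric O₂ = 3 × 253 = 759 mol/min; O₂ fed = 759 × 1.152 = 874.4 mol/min.
N₂ fed = 874.4 × 79/21 = 3289 mol/min.
Fuel reacted = 0.883 × 253 → ξ = 223.4 mol/min.
Outlet (n = n₀ + ν ξ):
  C₂H₅OH: 253 − 1(223.4) = 29.6
  O₂: 874.4 − 3(223.4) = 204.2
  N₂: 3289 (inert)
  CO₂: 0 + 2(223.4) = 446.8
  H₂O: 0 + 3(223.4) = 670.2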